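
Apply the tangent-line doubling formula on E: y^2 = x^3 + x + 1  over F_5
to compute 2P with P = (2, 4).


Doubling: s = (3 x1^2 + a) / (2 y1)
s = (3*2^2 + 1) / (2*4) mod 5 = 1
x3 = s^2 - 2 x1 mod 5 = 1^2 - 2*2 = 2
y3 = s (x1 - x3) - y1 mod 5 = 1 * (2 - 2) - 4 = 1

2P = (2, 1)


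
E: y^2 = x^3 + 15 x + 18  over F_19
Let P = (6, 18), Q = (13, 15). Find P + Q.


P != Q, so use the chord formula.
s = (y2 - y1) / (x2 - x1) = (16) / (7) mod 19 = 5
x3 = s^2 - x1 - x2 mod 19 = 5^2 - 6 - 13 = 6
y3 = s (x1 - x3) - y1 mod 19 = 5 * (6 - 6) - 18 = 1

P + Q = (6, 1)


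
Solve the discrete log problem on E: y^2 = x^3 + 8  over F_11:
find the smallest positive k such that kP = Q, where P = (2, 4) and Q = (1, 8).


Enumerate multiples of P until we hit Q = (1, 8):
  1P = (2, 4)
  2P = (1, 3)
  3P = (9, 0)
  4P = (1, 8)
Match found at i = 4.

k = 4


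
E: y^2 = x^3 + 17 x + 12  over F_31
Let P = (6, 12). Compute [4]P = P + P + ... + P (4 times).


k = 4 = 100_2 (binary, LSB first: 001)
Double-and-add from P = (6, 12):
  bit 0 = 0: acc unchanged = O
  bit 1 = 0: acc unchanged = O
  bit 2 = 1: acc = O + (27, 2) = (27, 2)

4P = (27, 2)


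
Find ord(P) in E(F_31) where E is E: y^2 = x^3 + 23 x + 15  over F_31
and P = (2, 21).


Compute successive multiples of P until we hit O:
  1P = (2, 21)
  2P = (1, 16)
  3P = (22, 3)
  4P = (23, 1)
  5P = (10, 25)
  6P = (27, 13)
  7P = (21, 26)
  8P = (17, 24)
  ... (continuing to 17P)
  17P = O

ord(P) = 17


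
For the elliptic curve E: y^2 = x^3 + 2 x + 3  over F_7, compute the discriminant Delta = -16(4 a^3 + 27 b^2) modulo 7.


4 a^3 + 27 b^2 = 4*2^3 + 27*3^2 = 32 + 243 = 275
Delta = -16 * (275) = -4400
Delta mod 7 = 3

Delta = 3 (mod 7)


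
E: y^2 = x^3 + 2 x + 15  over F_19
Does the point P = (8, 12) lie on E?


Check whether y^2 = x^3 + 2 x + 15 (mod 19) for (x, y) = (8, 12).
LHS: y^2 = 12^2 mod 19 = 11
RHS: x^3 + 2 x + 15 = 8^3 + 2*8 + 15 mod 19 = 11
LHS = RHS

Yes, on the curve


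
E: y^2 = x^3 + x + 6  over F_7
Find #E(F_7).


For each x in F_7, count y with y^2 = x^3 + 1 x + 6 mod 7:
  x = 1: RHS = 1, y in [1, 6]  -> 2 point(s)
  x = 2: RHS = 2, y in [3, 4]  -> 2 point(s)
  x = 3: RHS = 1, y in [1, 6]  -> 2 point(s)
  x = 4: RHS = 4, y in [2, 5]  -> 2 point(s)
  x = 6: RHS = 4, y in [2, 5]  -> 2 point(s)
Affine points: 10. Add the point at infinity: total = 11.

#E(F_7) = 11


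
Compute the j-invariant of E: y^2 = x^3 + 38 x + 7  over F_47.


Delta = -16(4 a^3 + 27 b^2) mod 47 = 14
-1728 * (4 a)^3 = -1728 * (4*38)^3 mod 47 = 24
j = 24 * 14^(-1) mod 47 = 42

j = 42 (mod 47)


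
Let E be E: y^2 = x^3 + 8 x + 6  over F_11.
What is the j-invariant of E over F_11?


Delta = -16(4 a^3 + 27 b^2) mod 11 = 3
-1728 * (4 a)^3 = -1728 * (4*8)^3 mod 11 = 1
j = 1 * 3^(-1) mod 11 = 4

j = 4 (mod 11)


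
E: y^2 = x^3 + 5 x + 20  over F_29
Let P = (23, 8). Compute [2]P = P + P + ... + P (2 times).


k = 2 = 10_2 (binary, LSB first: 01)
Double-and-add from P = (23, 8):
  bit 0 = 0: acc unchanged = O
  bit 1 = 1: acc = O + (16, 7) = (16, 7)

2P = (16, 7)


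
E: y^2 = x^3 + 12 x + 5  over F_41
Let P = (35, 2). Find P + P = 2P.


Doubling: s = (3 x1^2 + a) / (2 y1)
s = (3*35^2 + 12) / (2*2) mod 41 = 30
x3 = s^2 - 2 x1 mod 41 = 30^2 - 2*35 = 10
y3 = s (x1 - x3) - y1 mod 41 = 30 * (35 - 10) - 2 = 10

2P = (10, 10)


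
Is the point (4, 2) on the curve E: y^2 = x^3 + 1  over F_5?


Check whether y^2 = x^3 + 0 x + 1 (mod 5) for (x, y) = (4, 2).
LHS: y^2 = 2^2 mod 5 = 4
RHS: x^3 + 0 x + 1 = 4^3 + 0*4 + 1 mod 5 = 0
LHS != RHS

No, not on the curve


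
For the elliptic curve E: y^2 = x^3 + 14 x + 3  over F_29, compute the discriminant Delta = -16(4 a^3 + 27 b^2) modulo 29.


4 a^3 + 27 b^2 = 4*14^3 + 27*3^2 = 10976 + 243 = 11219
Delta = -16 * (11219) = -179504
Delta mod 29 = 6

Delta = 6 (mod 29)


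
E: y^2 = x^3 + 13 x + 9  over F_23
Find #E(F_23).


For each x in F_23, count y with y^2 = x^3 + 13 x + 9 mod 23:
  x = 0: RHS = 9, y in [3, 20]  -> 2 point(s)
  x = 1: RHS = 0, y in [0]  -> 1 point(s)
  x = 3: RHS = 6, y in [11, 12]  -> 2 point(s)
  x = 6: RHS = 4, y in [2, 21]  -> 2 point(s)
  x = 7: RHS = 6, y in [11, 12]  -> 2 point(s)
  x = 8: RHS = 4, y in [2, 21]  -> 2 point(s)
  x = 9: RHS = 4, y in [2, 21]  -> 2 point(s)
  x = 10: RHS = 12, y in [9, 14]  -> 2 point(s)
  x = 13: RHS = 6, y in [11, 12]  -> 2 point(s)
  x = 16: RHS = 12, y in [9, 14]  -> 2 point(s)
  x = 18: RHS = 3, y in [7, 16]  -> 2 point(s)
  x = 19: RHS = 8, y in [10, 13]  -> 2 point(s)
  x = 20: RHS = 12, y in [9, 14]  -> 2 point(s)
  x = 22: RHS = 18, y in [8, 15]  -> 2 point(s)
Affine points: 27. Add the point at infinity: total = 28.

#E(F_23) = 28


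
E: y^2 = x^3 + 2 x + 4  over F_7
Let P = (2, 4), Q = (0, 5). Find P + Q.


P != Q, so use the chord formula.
s = (y2 - y1) / (x2 - x1) = (1) / (5) mod 7 = 3
x3 = s^2 - x1 - x2 mod 7 = 3^2 - 2 - 0 = 0
y3 = s (x1 - x3) - y1 mod 7 = 3 * (2 - 0) - 4 = 2

P + Q = (0, 2)


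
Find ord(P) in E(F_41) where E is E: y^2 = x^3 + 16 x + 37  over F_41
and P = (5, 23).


Compute successive multiples of P until we hit O:
  1P = (5, 23)
  2P = (8, 29)
  3P = (32, 5)
  4P = (9, 7)
  5P = (2, 6)
  6P = (16, 24)
  7P = (40, 26)
  8P = (27, 29)
  ... (continuing to 24P)
  24P = O

ord(P) = 24


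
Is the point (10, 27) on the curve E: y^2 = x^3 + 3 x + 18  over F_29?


Check whether y^2 = x^3 + 3 x + 18 (mod 29) for (x, y) = (10, 27).
LHS: y^2 = 27^2 mod 29 = 4
RHS: x^3 + 3 x + 18 = 10^3 + 3*10 + 18 mod 29 = 4
LHS = RHS

Yes, on the curve


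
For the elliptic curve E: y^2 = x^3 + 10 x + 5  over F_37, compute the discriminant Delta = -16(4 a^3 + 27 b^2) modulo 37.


4 a^3 + 27 b^2 = 4*10^3 + 27*5^2 = 4000 + 675 = 4675
Delta = -16 * (4675) = -74800
Delta mod 37 = 14

Delta = 14 (mod 37)


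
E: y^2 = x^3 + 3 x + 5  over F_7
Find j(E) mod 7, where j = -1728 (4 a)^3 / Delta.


Delta = -16(4 a^3 + 27 b^2) mod 7 = 2
-1728 * (4 a)^3 = -1728 * (4*3)^3 mod 7 = 6
j = 6 * 2^(-1) mod 7 = 3

j = 3 (mod 7)


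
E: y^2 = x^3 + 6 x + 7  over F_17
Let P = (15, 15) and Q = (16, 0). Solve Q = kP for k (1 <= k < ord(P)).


Enumerate multiples of P until we hit Q = (16, 0):
  1P = (15, 15)
  2P = (3, 16)
  3P = (14, 9)
  4P = (7, 16)
  5P = (16, 0)
Match found at i = 5.

k = 5


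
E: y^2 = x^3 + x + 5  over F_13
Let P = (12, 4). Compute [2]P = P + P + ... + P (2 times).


k = 2 = 10_2 (binary, LSB first: 01)
Double-and-add from P = (12, 4):
  bit 0 = 0: acc unchanged = O
  bit 1 = 1: acc = O + (12, 9) = (12, 9)

2P = (12, 9)


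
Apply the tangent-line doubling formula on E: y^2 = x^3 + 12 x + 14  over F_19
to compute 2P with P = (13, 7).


Doubling: s = (3 x1^2 + a) / (2 y1)
s = (3*13^2 + 12) / (2*7) mod 19 = 14
x3 = s^2 - 2 x1 mod 19 = 14^2 - 2*13 = 18
y3 = s (x1 - x3) - y1 mod 19 = 14 * (13 - 18) - 7 = 18

2P = (18, 18)


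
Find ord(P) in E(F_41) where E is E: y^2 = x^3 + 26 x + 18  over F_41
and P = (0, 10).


Compute successive multiples of P until we hit O:
  1P = (0, 10)
  2P = (39, 9)
  3P = (33, 35)
  4P = (12, 7)
  5P = (6, 12)
  6P = (26, 36)
  7P = (16, 15)
  8P = (7, 16)
  ... (continuing to 26P)
  26P = O

ord(P) = 26


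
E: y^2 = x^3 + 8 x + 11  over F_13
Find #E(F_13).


For each x in F_13, count y with y^2 = x^3 + 8 x + 11 mod 13:
  x = 2: RHS = 9, y in [3, 10]  -> 2 point(s)
  x = 3: RHS = 10, y in [6, 7]  -> 2 point(s)
  x = 4: RHS = 3, y in [4, 9]  -> 2 point(s)
  x = 10: RHS = 12, y in [5, 8]  -> 2 point(s)
  x = 11: RHS = 0, y in [0]  -> 1 point(s)
Affine points: 9. Add the point at infinity: total = 10.

#E(F_13) = 10


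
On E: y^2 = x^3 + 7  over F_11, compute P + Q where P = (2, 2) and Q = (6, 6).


P != Q, so use the chord formula.
s = (y2 - y1) / (x2 - x1) = (4) / (4) mod 11 = 1
x3 = s^2 - x1 - x2 mod 11 = 1^2 - 2 - 6 = 4
y3 = s (x1 - x3) - y1 mod 11 = 1 * (2 - 4) - 2 = 7

P + Q = (4, 7)


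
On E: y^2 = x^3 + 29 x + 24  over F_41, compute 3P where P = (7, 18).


k = 3 = 11_2 (binary, LSB first: 11)
Double-and-add from P = (7, 18):
  bit 0 = 1: acc = O + (7, 18) = (7, 18)
  bit 1 = 1: acc = (7, 18) + (18, 33) = (6, 2)

3P = (6, 2)


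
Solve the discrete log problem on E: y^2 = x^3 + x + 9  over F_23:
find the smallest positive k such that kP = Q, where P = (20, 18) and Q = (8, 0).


Enumerate multiples of P until we hit Q = (8, 0):
  1P = (20, 18)
  2P = (12, 1)
  3P = (16, 2)
  4P = (3, 4)
  5P = (8, 0)
Match found at i = 5.

k = 5


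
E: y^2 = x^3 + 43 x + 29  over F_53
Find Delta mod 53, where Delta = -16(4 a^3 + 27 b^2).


4 a^3 + 27 b^2 = 4*43^3 + 27*29^2 = 318028 + 22707 = 340735
Delta = -16 * (340735) = -5451760
Delta mod 53 = 32

Delta = 32 (mod 53)


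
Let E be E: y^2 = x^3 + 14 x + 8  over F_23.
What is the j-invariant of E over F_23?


Delta = -16(4 a^3 + 27 b^2) mod 23 = 10
-1728 * (4 a)^3 = -1728 * (4*14)^3 mod 23 = 13
j = 13 * 10^(-1) mod 23 = 22

j = 22 (mod 23)


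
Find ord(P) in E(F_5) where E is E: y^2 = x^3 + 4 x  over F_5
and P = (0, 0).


Compute successive multiples of P until we hit O:
  1P = (0, 0)
  2P = O

ord(P) = 2


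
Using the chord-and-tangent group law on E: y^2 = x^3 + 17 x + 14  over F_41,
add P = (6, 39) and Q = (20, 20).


P != Q, so use the chord formula.
s = (y2 - y1) / (x2 - x1) = (22) / (14) mod 41 = 25
x3 = s^2 - x1 - x2 mod 41 = 25^2 - 6 - 20 = 25
y3 = s (x1 - x3) - y1 mod 41 = 25 * (6 - 25) - 39 = 19

P + Q = (25, 19)


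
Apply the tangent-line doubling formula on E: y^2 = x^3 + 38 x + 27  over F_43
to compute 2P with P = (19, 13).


Doubling: s = (3 x1^2 + a) / (2 y1)
s = (3*19^2 + 38) / (2*13) mod 43 = 15
x3 = s^2 - 2 x1 mod 43 = 15^2 - 2*19 = 15
y3 = s (x1 - x3) - y1 mod 43 = 15 * (19 - 15) - 13 = 4

2P = (15, 4)


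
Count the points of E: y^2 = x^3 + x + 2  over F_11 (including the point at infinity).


For each x in F_11, count y with y^2 = x^3 + 1 x + 2 mod 11:
  x = 1: RHS = 4, y in [2, 9]  -> 2 point(s)
  x = 2: RHS = 1, y in [1, 10]  -> 2 point(s)
  x = 4: RHS = 4, y in [2, 9]  -> 2 point(s)
  x = 5: RHS = 0, y in [0]  -> 1 point(s)
  x = 6: RHS = 4, y in [2, 9]  -> 2 point(s)
  x = 7: RHS = 0, y in [0]  -> 1 point(s)
  x = 8: RHS = 5, y in [4, 7]  -> 2 point(s)
  x = 9: RHS = 3, y in [5, 6]  -> 2 point(s)
  x = 10: RHS = 0, y in [0]  -> 1 point(s)
Affine points: 15. Add the point at infinity: total = 16.

#E(F_11) = 16


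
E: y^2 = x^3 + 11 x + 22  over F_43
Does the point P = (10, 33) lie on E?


Check whether y^2 = x^3 + 11 x + 22 (mod 43) for (x, y) = (10, 33).
LHS: y^2 = 33^2 mod 43 = 14
RHS: x^3 + 11 x + 22 = 10^3 + 11*10 + 22 mod 43 = 14
LHS = RHS

Yes, on the curve


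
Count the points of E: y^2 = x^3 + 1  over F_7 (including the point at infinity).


For each x in F_7, count y with y^2 = x^3 + 0 x + 1 mod 7:
  x = 0: RHS = 1, y in [1, 6]  -> 2 point(s)
  x = 1: RHS = 2, y in [3, 4]  -> 2 point(s)
  x = 2: RHS = 2, y in [3, 4]  -> 2 point(s)
  x = 3: RHS = 0, y in [0]  -> 1 point(s)
  x = 4: RHS = 2, y in [3, 4]  -> 2 point(s)
  x = 5: RHS = 0, y in [0]  -> 1 point(s)
  x = 6: RHS = 0, y in [0]  -> 1 point(s)
Affine points: 11. Add the point at infinity: total = 12.

#E(F_7) = 12


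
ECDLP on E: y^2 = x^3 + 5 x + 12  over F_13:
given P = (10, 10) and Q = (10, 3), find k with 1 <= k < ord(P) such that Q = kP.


Enumerate multiples of P until we hit Q = (10, 3):
  1P = (10, 10)
  2P = (7, 0)
  3P = (10, 3)
Match found at i = 3.

k = 3


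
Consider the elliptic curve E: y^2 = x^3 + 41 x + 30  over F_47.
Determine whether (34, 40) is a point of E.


Check whether y^2 = x^3 + 41 x + 30 (mod 47) for (x, y) = (34, 40).
LHS: y^2 = 40^2 mod 47 = 2
RHS: x^3 + 41 x + 30 = 34^3 + 41*34 + 30 mod 47 = 26
LHS != RHS

No, not on the curve


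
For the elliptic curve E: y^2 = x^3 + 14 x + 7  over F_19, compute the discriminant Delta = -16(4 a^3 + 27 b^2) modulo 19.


4 a^3 + 27 b^2 = 4*14^3 + 27*7^2 = 10976 + 1323 = 12299
Delta = -16 * (12299) = -196784
Delta mod 19 = 18

Delta = 18 (mod 19)


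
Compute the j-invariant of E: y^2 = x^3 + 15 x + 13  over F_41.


Delta = -16(4 a^3 + 27 b^2) mod 41 = 1
-1728 * (4 a)^3 = -1728 * (4*15)^3 mod 41 = 10
j = 10 * 1^(-1) mod 41 = 10

j = 10 (mod 41)


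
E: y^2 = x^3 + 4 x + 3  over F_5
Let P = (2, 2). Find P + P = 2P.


Doubling: s = (3 x1^2 + a) / (2 y1)
s = (3*2^2 + 4) / (2*2) mod 5 = 4
x3 = s^2 - 2 x1 mod 5 = 4^2 - 2*2 = 2
y3 = s (x1 - x3) - y1 mod 5 = 4 * (2 - 2) - 2 = 3

2P = (2, 3)


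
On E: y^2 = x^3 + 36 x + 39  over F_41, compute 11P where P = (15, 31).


k = 11 = 1011_2 (binary, LSB first: 1101)
Double-and-add from P = (15, 31):
  bit 0 = 1: acc = O + (15, 31) = (15, 31)
  bit 1 = 1: acc = (15, 31) + (16, 23) = (33, 31)
  bit 2 = 0: acc unchanged = (33, 31)
  bit 3 = 1: acc = (33, 31) + (23, 23) = (25, 0)

11P = (25, 0)


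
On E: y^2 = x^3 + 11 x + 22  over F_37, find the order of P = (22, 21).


Compute successive multiples of P until we hit O:
  1P = (22, 21)
  2P = (9, 31)
  3P = (9, 6)
  4P = (22, 16)
  5P = O

ord(P) = 5


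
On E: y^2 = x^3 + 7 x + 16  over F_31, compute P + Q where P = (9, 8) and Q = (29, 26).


P != Q, so use the chord formula.
s = (y2 - y1) / (x2 - x1) = (18) / (20) mod 31 = 4
x3 = s^2 - x1 - x2 mod 31 = 4^2 - 9 - 29 = 9
y3 = s (x1 - x3) - y1 mod 31 = 4 * (9 - 9) - 8 = 23

P + Q = (9, 23)


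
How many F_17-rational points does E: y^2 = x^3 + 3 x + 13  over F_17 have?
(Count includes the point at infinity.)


For each x in F_17, count y with y^2 = x^3 + 3 x + 13 mod 17:
  x = 0: RHS = 13, y in [8, 9]  -> 2 point(s)
  x = 1: RHS = 0, y in [0]  -> 1 point(s)
  x = 3: RHS = 15, y in [7, 10]  -> 2 point(s)
  x = 4: RHS = 4, y in [2, 15]  -> 2 point(s)
  x = 5: RHS = 0, y in [0]  -> 1 point(s)
  x = 6: RHS = 9, y in [3, 14]  -> 2 point(s)
  x = 9: RHS = 4, y in [2, 15]  -> 2 point(s)
  x = 11: RHS = 0, y in [0]  -> 1 point(s)
  x = 12: RHS = 9, y in [3, 14]  -> 2 point(s)
  x = 15: RHS = 16, y in [4, 13]  -> 2 point(s)
  x = 16: RHS = 9, y in [3, 14]  -> 2 point(s)
Affine points: 19. Add the point at infinity: total = 20.

#E(F_17) = 20


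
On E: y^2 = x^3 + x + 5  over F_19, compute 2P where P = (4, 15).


Doubling: s = (3 x1^2 + a) / (2 y1)
s = (3*4^2 + 1) / (2*15) mod 19 = 1
x3 = s^2 - 2 x1 mod 19 = 1^2 - 2*4 = 12
y3 = s (x1 - x3) - y1 mod 19 = 1 * (4 - 12) - 15 = 15

2P = (12, 15)


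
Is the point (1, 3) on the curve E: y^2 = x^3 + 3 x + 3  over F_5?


Check whether y^2 = x^3 + 3 x + 3 (mod 5) for (x, y) = (1, 3).
LHS: y^2 = 3^2 mod 5 = 4
RHS: x^3 + 3 x + 3 = 1^3 + 3*1 + 3 mod 5 = 2
LHS != RHS

No, not on the curve


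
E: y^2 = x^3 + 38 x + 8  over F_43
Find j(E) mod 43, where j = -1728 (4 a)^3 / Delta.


Delta = -16(4 a^3 + 27 b^2) mod 43 = 3
-1728 * (4 a)^3 = -1728 * (4*38)^3 mod 43 = 16
j = 16 * 3^(-1) mod 43 = 34

j = 34 (mod 43)


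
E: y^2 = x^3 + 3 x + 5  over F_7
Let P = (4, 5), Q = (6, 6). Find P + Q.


P != Q, so use the chord formula.
s = (y2 - y1) / (x2 - x1) = (1) / (2) mod 7 = 4
x3 = s^2 - x1 - x2 mod 7 = 4^2 - 4 - 6 = 6
y3 = s (x1 - x3) - y1 mod 7 = 4 * (4 - 6) - 5 = 1

P + Q = (6, 1)


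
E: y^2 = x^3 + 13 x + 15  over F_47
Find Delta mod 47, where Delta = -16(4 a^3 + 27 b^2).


4 a^3 + 27 b^2 = 4*13^3 + 27*15^2 = 8788 + 6075 = 14863
Delta = -16 * (14863) = -237808
Delta mod 47 = 12

Delta = 12 (mod 47)


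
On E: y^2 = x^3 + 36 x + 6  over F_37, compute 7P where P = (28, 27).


k = 7 = 111_2 (binary, LSB first: 111)
Double-and-add from P = (28, 27):
  bit 0 = 1: acc = O + (28, 27) = (28, 27)
  bit 1 = 1: acc = (28, 27) + (19, 1) = (2, 7)
  bit 2 = 1: acc = (2, 7) + (10, 21) = (35, 0)

7P = (35, 0)


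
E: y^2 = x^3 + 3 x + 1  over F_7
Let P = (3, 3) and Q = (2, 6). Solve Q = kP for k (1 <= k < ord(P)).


Enumerate multiples of P until we hit Q = (2, 6):
  1P = (3, 3)
  2P = (5, 1)
  3P = (0, 1)
  4P = (6, 2)
  5P = (2, 6)
Match found at i = 5.

k = 5


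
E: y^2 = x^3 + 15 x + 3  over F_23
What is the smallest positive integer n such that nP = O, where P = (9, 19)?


Compute successive multiples of P until we hit O:
  1P = (9, 19)
  2P = (0, 7)
  3P = (3, 12)
  4P = (13, 7)
  5P = (10, 7)
  6P = (10, 16)
  7P = (13, 16)
  8P = (3, 11)
  ... (continuing to 11P)
  11P = O

ord(P) = 11


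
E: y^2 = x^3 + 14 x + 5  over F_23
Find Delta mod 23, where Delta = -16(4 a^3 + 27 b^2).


4 a^3 + 27 b^2 = 4*14^3 + 27*5^2 = 10976 + 675 = 11651
Delta = -16 * (11651) = -186416
Delta mod 23 = 22

Delta = 22 (mod 23)


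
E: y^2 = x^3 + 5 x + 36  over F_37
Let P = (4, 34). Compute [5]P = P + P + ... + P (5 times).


k = 5 = 101_2 (binary, LSB first: 101)
Double-and-add from P = (4, 34):
  bit 0 = 1: acc = O + (4, 34) = (4, 34)
  bit 1 = 0: acc unchanged = (4, 34)
  bit 2 = 1: acc = (4, 34) + (7, 28) = (30, 18)

5P = (30, 18)


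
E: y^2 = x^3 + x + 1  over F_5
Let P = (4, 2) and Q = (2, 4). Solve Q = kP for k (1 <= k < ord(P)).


Enumerate multiples of P until we hit Q = (2, 4):
  1P = (4, 2)
  2P = (3, 4)
  3P = (2, 4)
Match found at i = 3.

k = 3


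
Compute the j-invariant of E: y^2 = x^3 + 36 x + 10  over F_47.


Delta = -16(4 a^3 + 27 b^2) mod 47 = 13
-1728 * (4 a)^3 = -1728 * (4*36)^3 mod 47 = 15
j = 15 * 13^(-1) mod 47 = 12

j = 12 (mod 47)


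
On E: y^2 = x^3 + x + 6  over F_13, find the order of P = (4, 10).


Compute successive multiples of P until we hit O:
  1P = (4, 10)
  2P = (2, 4)
  3P = (3, 6)
  4P = (9, 9)
  5P = (12, 2)
  6P = (11, 10)
  7P = (11, 3)
  8P = (12, 11)
  ... (continuing to 13P)
  13P = O

ord(P) = 13


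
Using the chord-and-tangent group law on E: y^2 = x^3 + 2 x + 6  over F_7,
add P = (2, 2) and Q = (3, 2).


P != Q, so use the chord formula.
s = (y2 - y1) / (x2 - x1) = (0) / (1) mod 7 = 0
x3 = s^2 - x1 - x2 mod 7 = 0^2 - 2 - 3 = 2
y3 = s (x1 - x3) - y1 mod 7 = 0 * (2 - 2) - 2 = 5

P + Q = (2, 5)


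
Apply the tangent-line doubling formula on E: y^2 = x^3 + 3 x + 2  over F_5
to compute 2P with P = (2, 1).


Doubling: s = (3 x1^2 + a) / (2 y1)
s = (3*2^2 + 3) / (2*1) mod 5 = 0
x3 = s^2 - 2 x1 mod 5 = 0^2 - 2*2 = 1
y3 = s (x1 - x3) - y1 mod 5 = 0 * (2 - 1) - 1 = 4

2P = (1, 4)


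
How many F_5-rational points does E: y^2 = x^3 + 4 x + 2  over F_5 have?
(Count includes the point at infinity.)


For each x in F_5, count y with y^2 = x^3 + 4 x + 2 mod 5:
  x = 3: RHS = 1, y in [1, 4]  -> 2 point(s)
Affine points: 2. Add the point at infinity: total = 3.

#E(F_5) = 3


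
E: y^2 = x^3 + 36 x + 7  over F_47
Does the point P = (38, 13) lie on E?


Check whether y^2 = x^3 + 36 x + 7 (mod 47) for (x, y) = (38, 13).
LHS: y^2 = 13^2 mod 47 = 28
RHS: x^3 + 36 x + 7 = 38^3 + 36*38 + 7 mod 47 = 35
LHS != RHS

No, not on the curve


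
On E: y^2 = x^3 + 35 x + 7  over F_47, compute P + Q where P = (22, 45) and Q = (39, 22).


P != Q, so use the chord formula.
s = (y2 - y1) / (x2 - x1) = (24) / (17) mod 47 = 18
x3 = s^2 - x1 - x2 mod 47 = 18^2 - 22 - 39 = 28
y3 = s (x1 - x3) - y1 mod 47 = 18 * (22 - 28) - 45 = 35

P + Q = (28, 35)


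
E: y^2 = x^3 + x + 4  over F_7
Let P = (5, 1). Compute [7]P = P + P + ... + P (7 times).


k = 7 = 111_2 (binary, LSB first: 111)
Double-and-add from P = (5, 1):
  bit 0 = 1: acc = O + (5, 1) = (5, 1)
  bit 1 = 1: acc = (5, 1) + (6, 3) = (0, 2)
  bit 2 = 1: acc = (0, 2) + (4, 3) = (0, 5)

7P = (0, 5)


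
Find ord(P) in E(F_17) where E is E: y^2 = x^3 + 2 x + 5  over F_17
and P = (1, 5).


Compute successive multiples of P until we hit O:
  1P = (1, 5)
  2P = (11, 7)
  3P = (3, 15)
  4P = (4, 14)
  5P = (4, 3)
  6P = (3, 2)
  7P = (11, 10)
  8P = (1, 12)
  ... (continuing to 9P)
  9P = O

ord(P) = 9


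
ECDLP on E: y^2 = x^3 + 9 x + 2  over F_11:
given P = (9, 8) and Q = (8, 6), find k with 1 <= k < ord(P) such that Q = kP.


Enumerate multiples of P until we hit Q = (8, 6):
  1P = (9, 8)
  2P = (8, 5)
  3P = (3, 10)
  4P = (4, 5)
  5P = (1, 10)
  6P = (10, 6)
  7P = (7, 10)
  8P = (7, 1)
  9P = (10, 5)
  10P = (1, 1)
  11P = (4, 6)
  12P = (3, 1)
  13P = (8, 6)
Match found at i = 13.

k = 13


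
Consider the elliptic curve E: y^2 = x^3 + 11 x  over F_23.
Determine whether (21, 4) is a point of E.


Check whether y^2 = x^3 + 11 x + 0 (mod 23) for (x, y) = (21, 4).
LHS: y^2 = 4^2 mod 23 = 16
RHS: x^3 + 11 x + 0 = 21^3 + 11*21 + 0 mod 23 = 16
LHS = RHS

Yes, on the curve


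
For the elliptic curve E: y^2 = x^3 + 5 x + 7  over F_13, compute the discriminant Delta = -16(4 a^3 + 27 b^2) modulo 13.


4 a^3 + 27 b^2 = 4*5^3 + 27*7^2 = 500 + 1323 = 1823
Delta = -16 * (1823) = -29168
Delta mod 13 = 4

Delta = 4 (mod 13)


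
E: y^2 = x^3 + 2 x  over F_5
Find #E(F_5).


For each x in F_5, count y with y^2 = x^3 + 2 x + 0 mod 5:
  x = 0: RHS = 0, y in [0]  -> 1 point(s)
Affine points: 1. Add the point at infinity: total = 2.

#E(F_5) = 2


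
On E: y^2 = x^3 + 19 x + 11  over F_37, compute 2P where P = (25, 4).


Doubling: s = (3 x1^2 + a) / (2 y1)
s = (3*25^2 + 19) / (2*4) mod 37 = 24
x3 = s^2 - 2 x1 mod 37 = 24^2 - 2*25 = 8
y3 = s (x1 - x3) - y1 mod 37 = 24 * (25 - 8) - 4 = 34

2P = (8, 34)


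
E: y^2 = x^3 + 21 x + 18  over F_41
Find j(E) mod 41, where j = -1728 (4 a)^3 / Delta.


Delta = -16(4 a^3 + 27 b^2) mod 41 = 39
-1728 * (4 a)^3 = -1728 * (4*21)^3 mod 41 = 34
j = 34 * 39^(-1) mod 41 = 24

j = 24 (mod 41)


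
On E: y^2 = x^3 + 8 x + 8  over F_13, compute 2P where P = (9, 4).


k = 2 = 10_2 (binary, LSB first: 01)
Double-and-add from P = (9, 4):
  bit 0 = 0: acc unchanged = O
  bit 1 = 1: acc = O + (5, 11) = (5, 11)

2P = (5, 11)


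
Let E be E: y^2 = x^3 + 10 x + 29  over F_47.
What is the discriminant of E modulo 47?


4 a^3 + 27 b^2 = 4*10^3 + 27*29^2 = 4000 + 22707 = 26707
Delta = -16 * (26707) = -427312
Delta mod 47 = 12

Delta = 12 (mod 47)


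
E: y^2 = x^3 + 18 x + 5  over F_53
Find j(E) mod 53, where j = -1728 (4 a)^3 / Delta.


Delta = -16(4 a^3 + 27 b^2) mod 53 = 43
-1728 * (4 a)^3 = -1728 * (4*18)^3 mod 53 = 38
j = 38 * 43^(-1) mod 53 = 28

j = 28 (mod 53)


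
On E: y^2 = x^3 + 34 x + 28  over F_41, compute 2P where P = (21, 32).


Doubling: s = (3 x1^2 + a) / (2 y1)
s = (3*21^2 + 34) / (2*32) mod 41 = 18
x3 = s^2 - 2 x1 mod 41 = 18^2 - 2*21 = 36
y3 = s (x1 - x3) - y1 mod 41 = 18 * (21 - 36) - 32 = 26

2P = (36, 26)


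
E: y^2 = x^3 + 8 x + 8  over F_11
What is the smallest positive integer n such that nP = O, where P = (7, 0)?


Compute successive multiples of P until we hit O:
  1P = (7, 0)
  2P = O

ord(P) = 2


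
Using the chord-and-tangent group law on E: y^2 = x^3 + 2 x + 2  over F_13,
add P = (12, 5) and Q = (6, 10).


P != Q, so use the chord formula.
s = (y2 - y1) / (x2 - x1) = (5) / (7) mod 13 = 10
x3 = s^2 - x1 - x2 mod 13 = 10^2 - 12 - 6 = 4
y3 = s (x1 - x3) - y1 mod 13 = 10 * (12 - 4) - 5 = 10

P + Q = (4, 10)


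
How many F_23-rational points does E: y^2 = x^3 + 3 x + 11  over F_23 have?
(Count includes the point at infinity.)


For each x in F_23, count y with y^2 = x^3 + 3 x + 11 mod 23:
  x = 2: RHS = 2, y in [5, 18]  -> 2 point(s)
  x = 3: RHS = 1, y in [1, 22]  -> 2 point(s)
  x = 4: RHS = 18, y in [8, 15]  -> 2 point(s)
  x = 5: RHS = 13, y in [6, 17]  -> 2 point(s)
  x = 8: RHS = 18, y in [8, 15]  -> 2 point(s)
  x = 9: RHS = 8, y in [10, 13]  -> 2 point(s)
  x = 10: RHS = 6, y in [11, 12]  -> 2 point(s)
  x = 11: RHS = 18, y in [8, 15]  -> 2 point(s)
  x = 12: RHS = 4, y in [2, 21]  -> 2 point(s)
  x = 13: RHS = 16, y in [4, 19]  -> 2 point(s)
  x = 15: RHS = 4, y in [2, 21]  -> 2 point(s)
  x = 18: RHS = 9, y in [3, 20]  -> 2 point(s)
  x = 19: RHS = 4, y in [2, 21]  -> 2 point(s)
Affine points: 26. Add the point at infinity: total = 27.

#E(F_23) = 27


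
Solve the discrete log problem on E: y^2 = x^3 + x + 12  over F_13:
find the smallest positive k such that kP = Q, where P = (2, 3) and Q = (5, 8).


Enumerate multiples of P until we hit Q = (5, 8):
  1P = (2, 3)
  2P = (9, 10)
  3P = (3, 9)
  4P = (5, 5)
  5P = (5, 8)
Match found at i = 5.

k = 5


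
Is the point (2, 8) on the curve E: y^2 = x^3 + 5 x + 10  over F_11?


Check whether y^2 = x^3 + 5 x + 10 (mod 11) for (x, y) = (2, 8).
LHS: y^2 = 8^2 mod 11 = 9
RHS: x^3 + 5 x + 10 = 2^3 + 5*2 + 10 mod 11 = 6
LHS != RHS

No, not on the curve


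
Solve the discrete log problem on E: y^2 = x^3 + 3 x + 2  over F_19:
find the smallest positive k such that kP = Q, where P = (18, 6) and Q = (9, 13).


Enumerate multiples of P until we hit Q = (9, 13):
  1P = (18, 6)
  2P = (7, 9)
  3P = (17, 11)
  4P = (9, 6)
  5P = (11, 13)
  6P = (10, 5)
  7P = (2, 15)
  8P = (8, 5)
  9P = (16, 17)
  10P = (1, 5)
  11P = (5, 16)
  12P = (3, 0)
  13P = (5, 3)
  14P = (1, 14)
  15P = (16, 2)
  16P = (8, 14)
  17P = (2, 4)
  18P = (10, 14)
  19P = (11, 6)
  20P = (9, 13)
Match found at i = 20.

k = 20


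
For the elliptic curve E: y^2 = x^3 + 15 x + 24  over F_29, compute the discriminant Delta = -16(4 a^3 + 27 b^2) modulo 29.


4 a^3 + 27 b^2 = 4*15^3 + 27*24^2 = 13500 + 15552 = 29052
Delta = -16 * (29052) = -464832
Delta mod 29 = 9

Delta = 9 (mod 29)


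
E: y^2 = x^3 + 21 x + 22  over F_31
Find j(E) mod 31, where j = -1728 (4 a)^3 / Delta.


Delta = -16(4 a^3 + 27 b^2) mod 31 = 23
-1728 * (4 a)^3 = -1728 * (4*21)^3 mod 31 = 27
j = 27 * 23^(-1) mod 31 = 16

j = 16 (mod 31)


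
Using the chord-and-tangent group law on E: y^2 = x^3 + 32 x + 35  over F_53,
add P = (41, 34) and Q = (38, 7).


P != Q, so use the chord formula.
s = (y2 - y1) / (x2 - x1) = (26) / (50) mod 53 = 9
x3 = s^2 - x1 - x2 mod 53 = 9^2 - 41 - 38 = 2
y3 = s (x1 - x3) - y1 mod 53 = 9 * (41 - 2) - 34 = 52

P + Q = (2, 52)


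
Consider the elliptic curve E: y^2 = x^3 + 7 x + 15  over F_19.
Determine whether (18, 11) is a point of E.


Check whether y^2 = x^3 + 7 x + 15 (mod 19) for (x, y) = (18, 11).
LHS: y^2 = 11^2 mod 19 = 7
RHS: x^3 + 7 x + 15 = 18^3 + 7*18 + 15 mod 19 = 7
LHS = RHS

Yes, on the curve


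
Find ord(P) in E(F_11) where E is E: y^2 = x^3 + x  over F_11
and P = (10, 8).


Compute successive multiples of P until we hit O:
  1P = (10, 8)
  2P = (0, 0)
  3P = (10, 3)
  4P = O

ord(P) = 4


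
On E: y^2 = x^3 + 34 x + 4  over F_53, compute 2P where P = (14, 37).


Doubling: s = (3 x1^2 + a) / (2 y1)
s = (3*14^2 + 34) / (2*37) mod 53 = 17
x3 = s^2 - 2 x1 mod 53 = 17^2 - 2*14 = 49
y3 = s (x1 - x3) - y1 mod 53 = 17 * (14 - 49) - 37 = 4

2P = (49, 4)


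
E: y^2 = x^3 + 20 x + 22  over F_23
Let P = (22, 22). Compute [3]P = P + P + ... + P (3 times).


k = 3 = 11_2 (binary, LSB first: 11)
Double-and-add from P = (22, 22):
  bit 0 = 1: acc = O + (22, 22) = (22, 22)
  bit 1 = 1: acc = (22, 22) + (2, 1) = (2, 22)

3P = (2, 22)


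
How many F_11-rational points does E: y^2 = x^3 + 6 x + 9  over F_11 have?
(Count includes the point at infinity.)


For each x in F_11, count y with y^2 = x^3 + 6 x + 9 mod 11:
  x = 0: RHS = 9, y in [3, 8]  -> 2 point(s)
  x = 1: RHS = 5, y in [4, 7]  -> 2 point(s)
  x = 4: RHS = 9, y in [3, 8]  -> 2 point(s)
  x = 7: RHS = 9, y in [3, 8]  -> 2 point(s)
  x = 9: RHS = 0, y in [0]  -> 1 point(s)
Affine points: 9. Add the point at infinity: total = 10.

#E(F_11) = 10


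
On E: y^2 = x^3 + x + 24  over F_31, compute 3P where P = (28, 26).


k = 3 = 11_2 (binary, LSB first: 11)
Double-and-add from P = (28, 26):
  bit 0 = 1: acc = O + (28, 26) = (28, 26)
  bit 1 = 1: acc = (28, 26) + (25, 9) = (17, 26)

3P = (17, 26)


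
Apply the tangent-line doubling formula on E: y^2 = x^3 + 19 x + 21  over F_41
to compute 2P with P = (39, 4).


Doubling: s = (3 x1^2 + a) / (2 y1)
s = (3*39^2 + 19) / (2*4) mod 41 = 9
x3 = s^2 - 2 x1 mod 41 = 9^2 - 2*39 = 3
y3 = s (x1 - x3) - y1 mod 41 = 9 * (39 - 3) - 4 = 33

2P = (3, 33)


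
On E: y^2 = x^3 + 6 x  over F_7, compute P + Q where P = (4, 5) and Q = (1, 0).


P != Q, so use the chord formula.
s = (y2 - y1) / (x2 - x1) = (2) / (4) mod 7 = 4
x3 = s^2 - x1 - x2 mod 7 = 4^2 - 4 - 1 = 4
y3 = s (x1 - x3) - y1 mod 7 = 4 * (4 - 4) - 5 = 2

P + Q = (4, 2)


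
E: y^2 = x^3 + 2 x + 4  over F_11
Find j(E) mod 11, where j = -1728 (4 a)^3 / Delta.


Delta = -16(4 a^3 + 27 b^2) mod 11 = 1
-1728 * (4 a)^3 = -1728 * (4*2)^3 mod 11 = 5
j = 5 * 1^(-1) mod 11 = 5

j = 5 (mod 11)


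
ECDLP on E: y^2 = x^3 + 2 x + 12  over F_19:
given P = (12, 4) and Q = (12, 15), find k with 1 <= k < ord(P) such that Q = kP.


Enumerate multiples of P until we hit Q = (12, 15):
  1P = (12, 4)
  2P = (18, 3)
  3P = (17, 0)
  4P = (18, 16)
  5P = (12, 15)
Match found at i = 5.

k = 5


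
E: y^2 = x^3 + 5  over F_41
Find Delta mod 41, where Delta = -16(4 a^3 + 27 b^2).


4 a^3 + 27 b^2 = 4*0^3 + 27*5^2 = 0 + 675 = 675
Delta = -16 * (675) = -10800
Delta mod 41 = 24

Delta = 24 (mod 41)


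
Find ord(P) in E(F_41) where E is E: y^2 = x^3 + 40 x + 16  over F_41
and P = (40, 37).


Compute successive multiples of P until we hit O:
  1P = (40, 37)
  2P = (20, 40)
  3P = (17, 19)
  4P = (26, 31)
  5P = (12, 16)
  6P = (28, 13)
  7P = (18, 7)
  8P = (14, 32)
  ... (continuing to 53P)
  53P = O

ord(P) = 53


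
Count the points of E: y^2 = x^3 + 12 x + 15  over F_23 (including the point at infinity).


For each x in F_23, count y with y^2 = x^3 + 12 x + 15 mod 23:
  x = 2: RHS = 1, y in [1, 22]  -> 2 point(s)
  x = 3: RHS = 9, y in [3, 20]  -> 2 point(s)
  x = 4: RHS = 12, y in [9, 14]  -> 2 point(s)
  x = 5: RHS = 16, y in [4, 19]  -> 2 point(s)
  x = 6: RHS = 4, y in [2, 21]  -> 2 point(s)
  x = 8: RHS = 2, y in [5, 18]  -> 2 point(s)
  x = 9: RHS = 1, y in [1, 22]  -> 2 point(s)
  x = 10: RHS = 8, y in [10, 13]  -> 2 point(s)
  x = 11: RHS = 6, y in [11, 12]  -> 2 point(s)
  x = 12: RHS = 1, y in [1, 22]  -> 2 point(s)
  x = 14: RHS = 6, y in [11, 12]  -> 2 point(s)
  x = 16: RHS = 2, y in [5, 18]  -> 2 point(s)
  x = 17: RHS = 3, y in [7, 16]  -> 2 point(s)
  x = 19: RHS = 18, y in [8, 15]  -> 2 point(s)
  x = 21: RHS = 6, y in [11, 12]  -> 2 point(s)
  x = 22: RHS = 2, y in [5, 18]  -> 2 point(s)
Affine points: 32. Add the point at infinity: total = 33.

#E(F_23) = 33


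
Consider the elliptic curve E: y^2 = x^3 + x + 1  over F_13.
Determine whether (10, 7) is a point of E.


Check whether y^2 = x^3 + 1 x + 1 (mod 13) for (x, y) = (10, 7).
LHS: y^2 = 7^2 mod 13 = 10
RHS: x^3 + 1 x + 1 = 10^3 + 1*10 + 1 mod 13 = 10
LHS = RHS

Yes, on the curve


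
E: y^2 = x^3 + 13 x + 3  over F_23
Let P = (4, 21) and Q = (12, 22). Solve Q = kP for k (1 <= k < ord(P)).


Enumerate multiples of P until we hit Q = (12, 22):
  1P = (4, 21)
  2P = (19, 18)
  3P = (12, 22)
Match found at i = 3.

k = 3


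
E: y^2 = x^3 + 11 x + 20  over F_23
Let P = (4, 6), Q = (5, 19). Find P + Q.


P != Q, so use the chord formula.
s = (y2 - y1) / (x2 - x1) = (13) / (1) mod 23 = 13
x3 = s^2 - x1 - x2 mod 23 = 13^2 - 4 - 5 = 22
y3 = s (x1 - x3) - y1 mod 23 = 13 * (4 - 22) - 6 = 13

P + Q = (22, 13)


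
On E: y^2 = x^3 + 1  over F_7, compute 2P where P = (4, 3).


Doubling: s = (3 x1^2 + a) / (2 y1)
s = (3*4^2 + 0) / (2*3) mod 7 = 1
x3 = s^2 - 2 x1 mod 7 = 1^2 - 2*4 = 0
y3 = s (x1 - x3) - y1 mod 7 = 1 * (4 - 0) - 3 = 1

2P = (0, 1)


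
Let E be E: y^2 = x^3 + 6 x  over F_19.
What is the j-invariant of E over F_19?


Delta = -16(4 a^3 + 27 b^2) mod 19 = 8
-1728 * (4 a)^3 = -1728 * (4*6)^3 mod 19 = 11
j = 11 * 8^(-1) mod 19 = 18

j = 18 (mod 19)


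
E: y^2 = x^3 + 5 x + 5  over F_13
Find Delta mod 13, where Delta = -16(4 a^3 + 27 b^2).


4 a^3 + 27 b^2 = 4*5^3 + 27*5^2 = 500 + 675 = 1175
Delta = -16 * (1175) = -18800
Delta mod 13 = 11

Delta = 11 (mod 13)


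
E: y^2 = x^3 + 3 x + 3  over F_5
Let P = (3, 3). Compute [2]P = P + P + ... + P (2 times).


k = 2 = 10_2 (binary, LSB first: 01)
Double-and-add from P = (3, 3):
  bit 0 = 0: acc unchanged = O
  bit 1 = 1: acc = O + (4, 2) = (4, 2)

2P = (4, 2)


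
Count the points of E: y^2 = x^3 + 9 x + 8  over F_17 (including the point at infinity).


For each x in F_17, count y with y^2 = x^3 + 9 x + 8 mod 17:
  x = 0: RHS = 8, y in [5, 12]  -> 2 point(s)
  x = 1: RHS = 1, y in [1, 16]  -> 2 point(s)
  x = 2: RHS = 0, y in [0]  -> 1 point(s)
  x = 5: RHS = 8, y in [5, 12]  -> 2 point(s)
  x = 9: RHS = 2, y in [6, 11]  -> 2 point(s)
  x = 12: RHS = 8, y in [5, 12]  -> 2 point(s)
  x = 15: RHS = 16, y in [4, 13]  -> 2 point(s)
  x = 16: RHS = 15, y in [7, 10]  -> 2 point(s)
Affine points: 15. Add the point at infinity: total = 16.

#E(F_17) = 16


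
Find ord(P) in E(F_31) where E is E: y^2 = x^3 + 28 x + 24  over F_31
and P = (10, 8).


Compute successive multiples of P until we hit O:
  1P = (10, 8)
  2P = (5, 17)
  3P = (18, 25)
  4P = (8, 4)
  5P = (17, 9)
  6P = (23, 30)
  7P = (6, 25)
  8P = (4, 13)
  ... (continuing to 27P)
  27P = O

ord(P) = 27


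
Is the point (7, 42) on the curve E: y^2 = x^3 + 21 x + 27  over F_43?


Check whether y^2 = x^3 + 21 x + 27 (mod 43) for (x, y) = (7, 42).
LHS: y^2 = 42^2 mod 43 = 1
RHS: x^3 + 21 x + 27 = 7^3 + 21*7 + 27 mod 43 = 1
LHS = RHS

Yes, on the curve


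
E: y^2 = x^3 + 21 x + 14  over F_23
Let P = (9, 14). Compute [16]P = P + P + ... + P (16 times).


k = 16 = 10000_2 (binary, LSB first: 00001)
Double-and-add from P = (9, 14):
  bit 0 = 0: acc unchanged = O
  bit 1 = 0: acc unchanged = O
  bit 2 = 0: acc unchanged = O
  bit 3 = 0: acc unchanged = O
  bit 4 = 1: acc = O + (14, 19) = (14, 19)

16P = (14, 19)


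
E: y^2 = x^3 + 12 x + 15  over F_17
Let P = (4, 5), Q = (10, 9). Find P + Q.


P != Q, so use the chord formula.
s = (y2 - y1) / (x2 - x1) = (4) / (6) mod 17 = 12
x3 = s^2 - x1 - x2 mod 17 = 12^2 - 4 - 10 = 11
y3 = s (x1 - x3) - y1 mod 17 = 12 * (4 - 11) - 5 = 13

P + Q = (11, 13)


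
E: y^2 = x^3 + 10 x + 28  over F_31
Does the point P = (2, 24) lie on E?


Check whether y^2 = x^3 + 10 x + 28 (mod 31) for (x, y) = (2, 24).
LHS: y^2 = 24^2 mod 31 = 18
RHS: x^3 + 10 x + 28 = 2^3 + 10*2 + 28 mod 31 = 25
LHS != RHS

No, not on the curve


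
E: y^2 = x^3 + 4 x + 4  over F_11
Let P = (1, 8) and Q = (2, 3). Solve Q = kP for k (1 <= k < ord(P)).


Enumerate multiples of P until we hit Q = (2, 3):
  1P = (1, 8)
  2P = (7, 10)
  3P = (8, 8)
  4P = (2, 3)
Match found at i = 4.

k = 4


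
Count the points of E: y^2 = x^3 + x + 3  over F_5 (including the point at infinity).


For each x in F_5, count y with y^2 = x^3 + 1 x + 3 mod 5:
  x = 1: RHS = 0, y in [0]  -> 1 point(s)
  x = 4: RHS = 1, y in [1, 4]  -> 2 point(s)
Affine points: 3. Add the point at infinity: total = 4.

#E(F_5) = 4


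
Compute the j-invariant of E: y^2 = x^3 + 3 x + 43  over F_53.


Delta = -16(4 a^3 + 27 b^2) mod 53 = 16
-1728 * (4 a)^3 = -1728 * (4*3)^3 mod 53 = 36
j = 36 * 16^(-1) mod 53 = 42

j = 42 (mod 53)


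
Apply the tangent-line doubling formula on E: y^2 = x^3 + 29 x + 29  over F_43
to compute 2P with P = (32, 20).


Doubling: s = (3 x1^2 + a) / (2 y1)
s = (3*32^2 + 29) / (2*20) mod 43 = 27
x3 = s^2 - 2 x1 mod 43 = 27^2 - 2*32 = 20
y3 = s (x1 - x3) - y1 mod 43 = 27 * (32 - 20) - 20 = 3

2P = (20, 3)


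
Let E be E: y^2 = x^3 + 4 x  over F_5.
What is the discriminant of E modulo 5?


4 a^3 + 27 b^2 = 4*4^3 + 27*0^2 = 256 + 0 = 256
Delta = -16 * (256) = -4096
Delta mod 5 = 4

Delta = 4 (mod 5)


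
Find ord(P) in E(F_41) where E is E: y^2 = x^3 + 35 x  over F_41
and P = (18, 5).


Compute successive multiples of P until we hit O:
  1P = (18, 5)
  2P = (23, 4)
  3P = (23, 37)
  4P = (18, 36)
  5P = O

ord(P) = 5


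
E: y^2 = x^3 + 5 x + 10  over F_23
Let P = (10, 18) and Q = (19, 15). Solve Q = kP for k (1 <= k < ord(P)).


Enumerate multiples of P until we hit Q = (19, 15):
  1P = (10, 18)
  2P = (19, 15)
Match found at i = 2.

k = 2


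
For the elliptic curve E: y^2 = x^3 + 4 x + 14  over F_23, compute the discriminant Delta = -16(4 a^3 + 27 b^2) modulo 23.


4 a^3 + 27 b^2 = 4*4^3 + 27*14^2 = 256 + 5292 = 5548
Delta = -16 * (5548) = -88768
Delta mod 23 = 12

Delta = 12 (mod 23)


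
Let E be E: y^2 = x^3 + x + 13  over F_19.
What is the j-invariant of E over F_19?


Delta = -16(4 a^3 + 27 b^2) mod 19 = 2
-1728 * (4 a)^3 = -1728 * (4*1)^3 mod 19 = 7
j = 7 * 2^(-1) mod 19 = 13

j = 13 (mod 19)


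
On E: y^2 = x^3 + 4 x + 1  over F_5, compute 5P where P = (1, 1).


k = 5 = 101_2 (binary, LSB first: 101)
Double-and-add from P = (1, 1):
  bit 0 = 1: acc = O + (1, 1) = (1, 1)
  bit 1 = 0: acc unchanged = (1, 1)
  bit 2 = 1: acc = (1, 1) + (3, 0) = (0, 1)

5P = (0, 1)


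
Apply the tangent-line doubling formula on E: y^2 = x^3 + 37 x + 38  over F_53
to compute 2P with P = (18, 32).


Doubling: s = (3 x1^2 + a) / (2 y1)
s = (3*18^2 + 37) / (2*32) mod 53 = 5
x3 = s^2 - 2 x1 mod 53 = 5^2 - 2*18 = 42
y3 = s (x1 - x3) - y1 mod 53 = 5 * (18 - 42) - 32 = 7

2P = (42, 7)


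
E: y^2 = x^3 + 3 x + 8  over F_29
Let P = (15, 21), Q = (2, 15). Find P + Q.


P != Q, so use the chord formula.
s = (y2 - y1) / (x2 - x1) = (23) / (16) mod 29 = 25
x3 = s^2 - x1 - x2 mod 29 = 25^2 - 15 - 2 = 28
y3 = s (x1 - x3) - y1 mod 29 = 25 * (15 - 28) - 21 = 2

P + Q = (28, 2)


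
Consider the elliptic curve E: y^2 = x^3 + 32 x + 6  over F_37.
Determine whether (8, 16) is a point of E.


Check whether y^2 = x^3 + 32 x + 6 (mod 37) for (x, y) = (8, 16).
LHS: y^2 = 16^2 mod 37 = 34
RHS: x^3 + 32 x + 6 = 8^3 + 32*8 + 6 mod 37 = 34
LHS = RHS

Yes, on the curve


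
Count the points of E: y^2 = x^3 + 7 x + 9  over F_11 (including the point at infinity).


For each x in F_11, count y with y^2 = x^3 + 7 x + 9 mod 11:
  x = 0: RHS = 9, y in [3, 8]  -> 2 point(s)
  x = 2: RHS = 9, y in [3, 8]  -> 2 point(s)
  x = 5: RHS = 4, y in [2, 9]  -> 2 point(s)
  x = 6: RHS = 3, y in [5, 6]  -> 2 point(s)
  x = 7: RHS = 5, y in [4, 7]  -> 2 point(s)
  x = 8: RHS = 5, y in [4, 7]  -> 2 point(s)
  x = 9: RHS = 9, y in [3, 8]  -> 2 point(s)
  x = 10: RHS = 1, y in [1, 10]  -> 2 point(s)
Affine points: 16. Add the point at infinity: total = 17.

#E(F_11) = 17


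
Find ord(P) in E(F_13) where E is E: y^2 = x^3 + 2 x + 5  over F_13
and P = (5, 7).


Compute successive multiples of P until we hit O:
  1P = (5, 7)
  2P = (4, 5)
  3P = (8, 0)
  4P = (4, 8)
  5P = (5, 6)
  6P = O

ord(P) = 6


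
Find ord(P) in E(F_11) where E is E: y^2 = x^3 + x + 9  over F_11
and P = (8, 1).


Compute successive multiples of P until we hit O:
  1P = (8, 1)
  2P = (4, 0)
  3P = (8, 10)
  4P = O

ord(P) = 4


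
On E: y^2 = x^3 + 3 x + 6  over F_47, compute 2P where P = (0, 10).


Doubling: s = (3 x1^2 + a) / (2 y1)
s = (3*0^2 + 3) / (2*10) mod 47 = 26
x3 = s^2 - 2 x1 mod 47 = 26^2 - 2*0 = 18
y3 = s (x1 - x3) - y1 mod 47 = 26 * (0 - 18) - 10 = 39

2P = (18, 39)


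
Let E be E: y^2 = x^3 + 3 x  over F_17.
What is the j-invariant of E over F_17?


Delta = -16(4 a^3 + 27 b^2) mod 17 = 6
-1728 * (4 a)^3 = -1728 * (4*3)^3 mod 17 = 15
j = 15 * 6^(-1) mod 17 = 11

j = 11 (mod 17)


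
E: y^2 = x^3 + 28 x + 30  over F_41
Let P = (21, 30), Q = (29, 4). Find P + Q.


P != Q, so use the chord formula.
s = (y2 - y1) / (x2 - x1) = (15) / (8) mod 41 = 7
x3 = s^2 - x1 - x2 mod 41 = 7^2 - 21 - 29 = 40
y3 = s (x1 - x3) - y1 mod 41 = 7 * (21 - 40) - 30 = 1

P + Q = (40, 1)


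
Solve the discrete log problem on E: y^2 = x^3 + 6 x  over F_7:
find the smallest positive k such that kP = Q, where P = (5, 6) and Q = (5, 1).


Enumerate multiples of P until we hit Q = (5, 1):
  1P = (5, 6)
  2P = (1, 0)
  3P = (5, 1)
Match found at i = 3.

k = 3


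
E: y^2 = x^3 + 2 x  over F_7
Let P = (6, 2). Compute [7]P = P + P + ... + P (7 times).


k = 7 = 111_2 (binary, LSB first: 111)
Double-and-add from P = (6, 2):
  bit 0 = 1: acc = O + (6, 2) = (6, 2)
  bit 1 = 1: acc = (6, 2) + (4, 4) = (5, 4)
  bit 2 = 1: acc = (5, 4) + (0, 0) = (6, 5)

7P = (6, 5)


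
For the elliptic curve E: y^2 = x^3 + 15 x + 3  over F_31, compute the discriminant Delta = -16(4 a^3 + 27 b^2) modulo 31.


4 a^3 + 27 b^2 = 4*15^3 + 27*3^2 = 13500 + 243 = 13743
Delta = -16 * (13743) = -219888
Delta mod 31 = 26

Delta = 26 (mod 31)
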